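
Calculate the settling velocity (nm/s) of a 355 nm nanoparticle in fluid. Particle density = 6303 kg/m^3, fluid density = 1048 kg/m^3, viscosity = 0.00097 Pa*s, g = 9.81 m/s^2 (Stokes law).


Radius R = 355/2 nm = 1.775e-07 m
Density difference = 6303 - 1048 = 5255 kg/m^3
v = 2 * R^2 * (rho_p - rho_f) * g / (9 * eta)
v = 2 * (1.775e-07)^2 * 5255 * 9.81 / (9 * 0.00097)
v = 3.72095e-07 m/s = 372.0953 nm/s

372.0953


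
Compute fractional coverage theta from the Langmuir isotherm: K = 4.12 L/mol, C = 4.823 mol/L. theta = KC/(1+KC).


Langmuir isotherm: theta = K*C / (1 + K*C)
K*C = 4.12 * 4.823 = 19.87076
theta = 19.87076 / (1 + 19.87076) = 19.87076 / 20.87076
theta = 0.9521

0.9521


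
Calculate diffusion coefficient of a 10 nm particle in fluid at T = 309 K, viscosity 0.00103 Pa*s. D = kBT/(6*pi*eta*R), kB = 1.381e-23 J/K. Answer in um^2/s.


Radius R = 10/2 = 5 nm = 5e-09 m
D = kB*T / (6*pi*eta*R)
D = 1.381e-23 * 309 / (6 * pi * 0.00103 * 5e-09)
D = 4.39586e-11 m^2/s = 43.959 um^2/s

43.959


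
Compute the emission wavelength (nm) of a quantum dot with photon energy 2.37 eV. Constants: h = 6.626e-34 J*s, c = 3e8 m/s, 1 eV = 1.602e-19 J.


Convert energy: E = 2.37 eV = 2.37 * 1.602e-19 = 3.79674e-19 J
lambda = h*c / E = 6.626e-34 * 3e8 / 3.79674e-19
lambda = 5.23554e-07 m = 523.6 nm

523.6


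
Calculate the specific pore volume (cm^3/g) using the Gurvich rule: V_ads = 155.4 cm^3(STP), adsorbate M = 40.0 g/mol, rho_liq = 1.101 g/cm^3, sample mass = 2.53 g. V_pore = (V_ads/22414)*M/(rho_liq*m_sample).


Moles adsorbed n = V_ads / 22414 = 155.4 / 22414 = 6.933167e-03 mol
Liquid volume V_liq = n * M / rho_liq = 6.933167e-03 * 40.0 / 1.101 = 0.25189 cm^3
Specific pore volume V_pore = V_liq / m_sample = 0.25189 / 2.53
V_pore = 0.0996 cm^3/g

0.0996


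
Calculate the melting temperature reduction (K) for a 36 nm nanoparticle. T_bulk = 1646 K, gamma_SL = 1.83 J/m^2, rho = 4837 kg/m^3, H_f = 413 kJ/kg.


Radius R = 36/2 = 18 nm = 1.8e-08 m
Convert H_f = 413 kJ/kg = 413000 J/kg
dT = 2 * gamma_SL * T_bulk / (rho * H_f * R)
dT = 2 * 1.83 * 1646 / (4837 * 413000 * 1.8e-08)
dT = 167.5 K

167.5


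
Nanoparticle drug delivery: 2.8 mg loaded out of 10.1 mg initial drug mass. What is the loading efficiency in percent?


Drug loading efficiency = (drug loaded / drug initial) * 100
DLE = 2.8 / 10.1 * 100
DLE = 0.2772 * 100
DLE = 27.72%

27.72


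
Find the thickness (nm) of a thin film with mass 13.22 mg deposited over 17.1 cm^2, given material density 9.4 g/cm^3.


Convert: m = 13.22 mg = 1.3220e-05 kg, A = 17.1 cm^2 = 1.7100e-03 m^2, rho = 9.4 g/cm^3 = 9400 kg/m^3
t = m / (A * rho)
t = 1.3220e-05 / (1.7100e-03 * 9400)
t = 8.2245e-07 m = 822.4 nm

822.4


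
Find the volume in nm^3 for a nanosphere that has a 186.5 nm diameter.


Radius r = 186.5/2 = 93.25 nm
Volume V = (4/3) * pi * r^3
V = (4/3) * pi * (93.25)^3
V = 3396527.47 nm^3

3396527.47


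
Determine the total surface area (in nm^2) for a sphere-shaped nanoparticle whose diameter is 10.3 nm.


Radius r = 10.3/2 = 5.15 nm
Surface area SA = 4 * pi * r^2
SA = 4 * pi * (5.15)^2
SA = 333.29 nm^2

333.29


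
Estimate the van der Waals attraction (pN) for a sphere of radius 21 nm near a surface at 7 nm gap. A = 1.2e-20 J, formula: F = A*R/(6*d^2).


Convert to SI: R = 21 nm = 2.1e-08 m, d = 7 nm = 7e-09 m
F = A * R / (6 * d^2)
F = 1.2e-20 * 2.1e-08 / (6 * (7e-09)^2)
F = 8.57143e-13 N = 0.857 pN

0.857


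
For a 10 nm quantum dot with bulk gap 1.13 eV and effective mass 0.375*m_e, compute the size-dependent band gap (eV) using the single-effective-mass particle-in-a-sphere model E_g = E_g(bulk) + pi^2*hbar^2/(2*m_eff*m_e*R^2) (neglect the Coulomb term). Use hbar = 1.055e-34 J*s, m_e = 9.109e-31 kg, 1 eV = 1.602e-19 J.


Radius R = 10/2 nm = 5e-09 m
Confinement energy dE = pi^2 * hbar^2 / (2 * m_eff * m_e * R^2)
dE = pi^2 * (1.055e-34)^2 / (2 * 0.375 * 9.109e-31 * (5e-09)^2) J, divided by 1.602e-19 J/eV
dE = 0.0401 eV
Total band gap = E_g(bulk) + dE = 1.13 + 0.0401 = 1.1701 eV

1.1701


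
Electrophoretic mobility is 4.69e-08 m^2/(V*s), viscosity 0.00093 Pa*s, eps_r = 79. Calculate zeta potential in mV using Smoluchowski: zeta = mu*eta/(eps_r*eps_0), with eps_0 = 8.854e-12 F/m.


Smoluchowski equation: zeta = mu * eta / (eps_r * eps_0)
zeta = 4.69e-08 * 0.00093 / (79 * 8.854e-12)
zeta = 0.062358 V = 62.36 mV

62.36


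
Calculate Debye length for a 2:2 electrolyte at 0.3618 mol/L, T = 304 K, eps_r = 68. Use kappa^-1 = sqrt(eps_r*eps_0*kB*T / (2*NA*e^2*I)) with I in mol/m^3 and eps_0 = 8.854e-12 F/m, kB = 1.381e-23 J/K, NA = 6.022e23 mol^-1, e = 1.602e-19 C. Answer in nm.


Ionic strength I = 0.3618 * 2^2 * 1000 = 1447.2 mol/m^3
kappa^-1 = sqrt(68 * 8.854e-12 * 1.381e-23 * 304 / (2 * 6.022e23 * (1.602e-19)^2 * 1447.2))
kappa^-1 = 0.238 nm

0.238


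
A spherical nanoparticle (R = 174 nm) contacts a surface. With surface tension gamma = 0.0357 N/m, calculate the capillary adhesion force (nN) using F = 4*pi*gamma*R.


Convert radius: R = 174 nm = 1.74e-07 m
F = 4 * pi * gamma * R
F = 4 * pi * 0.0357 * 1.74e-07
F = 7.80598e-08 N = 78.0598 nN

78.0598


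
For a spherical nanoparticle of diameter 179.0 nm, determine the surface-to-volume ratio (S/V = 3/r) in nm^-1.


Radius r = 179.0/2 = 89.5 nm
S/V = 3 / r = 3 / 89.5
S/V = 0.0335 nm^-1

0.0335


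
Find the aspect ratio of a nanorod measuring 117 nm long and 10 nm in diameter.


Aspect ratio AR = length / diameter
AR = 117 / 10
AR = 11.7

11.7


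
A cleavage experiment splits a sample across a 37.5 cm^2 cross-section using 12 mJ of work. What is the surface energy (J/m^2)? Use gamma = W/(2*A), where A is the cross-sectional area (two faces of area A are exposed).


Convert: A = 37.5 cm^2 = 0.00375 m^2, W = 12 mJ = 0.012 J
Cleaving exposes two faces of area A, so total new surface = 2*A and gamma = W / (2*A)
gamma = 0.012 / (2 * 0.00375)
gamma = 1.6 J/m^2

1.6


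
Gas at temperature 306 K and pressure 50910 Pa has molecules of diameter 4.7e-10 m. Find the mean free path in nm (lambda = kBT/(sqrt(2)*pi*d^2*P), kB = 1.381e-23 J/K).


Mean free path: lambda = kB*T / (sqrt(2) * pi * d^2 * P)
lambda = 1.381e-23 * 306 / (sqrt(2) * pi * (4.7e-10)^2 * 50910)
lambda = 8.45768e-08 m
lambda = 84.58 nm

84.58


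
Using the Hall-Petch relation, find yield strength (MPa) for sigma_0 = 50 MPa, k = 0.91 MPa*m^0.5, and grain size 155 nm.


d = 155 nm = 1.55e-07 m
sqrt(d) = 0.0003937004
Hall-Petch contribution = k / sqrt(d) = 0.91 / 0.0003937004 = 2311.4 MPa
sigma = sigma_0 + k/sqrt(d) = 50 + 2311.4 = 2361.4 MPa

2361.4


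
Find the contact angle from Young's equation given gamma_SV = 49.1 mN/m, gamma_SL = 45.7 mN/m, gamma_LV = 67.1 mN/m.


cos(theta) = (gamma_SV - gamma_SL) / gamma_LV
cos(theta) = (49.1 - 45.7) / 67.1
cos(theta) = 0.050671
theta = arccos(0.050671) = 87.1 degrees

87.1


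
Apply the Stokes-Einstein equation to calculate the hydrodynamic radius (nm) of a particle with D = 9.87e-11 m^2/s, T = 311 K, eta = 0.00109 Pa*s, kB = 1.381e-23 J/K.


Stokes-Einstein: R = kB*T / (6*pi*eta*D)
R = 1.381e-23 * 311 / (6 * pi * 0.00109 * 9.87e-11)
R = 2.11792e-09 m = 2.12 nm

2.12


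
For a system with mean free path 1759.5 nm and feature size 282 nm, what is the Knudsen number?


Knudsen number Kn = lambda / L
Kn = 1759.5 / 282
Kn = 6.2394

6.2394


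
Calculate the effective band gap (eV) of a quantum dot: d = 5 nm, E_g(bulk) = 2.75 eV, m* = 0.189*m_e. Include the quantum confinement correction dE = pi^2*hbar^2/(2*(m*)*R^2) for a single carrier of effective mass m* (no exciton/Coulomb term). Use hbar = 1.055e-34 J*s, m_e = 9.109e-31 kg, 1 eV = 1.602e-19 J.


Radius R = 5/2 nm = 2.5e-09 m
Confinement energy dE = pi^2 * hbar^2 / (2 * m_eff * m_e * R^2)
dE = pi^2 * (1.055e-34)^2 / (2 * 0.189 * 9.109e-31 * (2.5e-09)^2) J, divided by 1.602e-19 J/eV
dE = 0.3186 eV
Total band gap = E_g(bulk) + dE = 2.75 + 0.3186 = 3.0686 eV

3.0686


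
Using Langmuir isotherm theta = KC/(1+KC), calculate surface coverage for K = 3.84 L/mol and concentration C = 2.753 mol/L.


Langmuir isotherm: theta = K*C / (1 + K*C)
K*C = 3.84 * 2.753 = 10.57152
theta = 10.57152 / (1 + 10.57152) = 10.57152 / 11.57152
theta = 0.9136

0.9136


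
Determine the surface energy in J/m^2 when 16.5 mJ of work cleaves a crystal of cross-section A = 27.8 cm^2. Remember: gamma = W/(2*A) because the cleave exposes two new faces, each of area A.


Convert: A = 27.8 cm^2 = 0.00278 m^2, W = 16.5 mJ = 0.0165 J
Cleaving exposes two faces of area A, so total new surface = 2*A and gamma = W / (2*A)
gamma = 0.0165 / (2 * 0.00278)
gamma = 2.968 J/m^2

2.968


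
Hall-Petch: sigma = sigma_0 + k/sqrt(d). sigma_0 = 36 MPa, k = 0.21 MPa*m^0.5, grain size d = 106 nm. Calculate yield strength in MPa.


d = 106 nm = 1.06e-07 m
sqrt(d) = 0.0003255764
Hall-Petch contribution = k / sqrt(d) = 0.21 / 0.0003255764 = 645.0 MPa
sigma = sigma_0 + k/sqrt(d) = 36 + 645.0 = 681.0 MPa

681.0


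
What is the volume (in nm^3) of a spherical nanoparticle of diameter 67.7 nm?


Radius r = 67.7/2 = 33.85 nm
Volume V = (4/3) * pi * r^3
V = (4/3) * pi * (33.85)^3
V = 162466.8 nm^3

162466.8


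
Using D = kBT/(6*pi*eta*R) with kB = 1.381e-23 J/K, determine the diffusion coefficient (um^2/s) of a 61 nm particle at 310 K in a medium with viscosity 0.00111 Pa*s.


Radius R = 61/2 = 30.5 nm = 3.05e-08 m
D = kB*T / (6*pi*eta*R)
D = 1.381e-23 * 310 / (6 * pi * 0.00111 * 3.05e-08)
D = 6.70859e-12 m^2/s = 6.709 um^2/s

6.709


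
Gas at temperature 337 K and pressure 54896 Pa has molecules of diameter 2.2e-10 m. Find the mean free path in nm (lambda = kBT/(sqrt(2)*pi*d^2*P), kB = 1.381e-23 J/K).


Mean free path: lambda = kB*T / (sqrt(2) * pi * d^2 * P)
lambda = 1.381e-23 * 337 / (sqrt(2) * pi * (2.2e-10)^2 * 54896)
lambda = 3.94251e-07 m
lambda = 394.25 nm

394.25


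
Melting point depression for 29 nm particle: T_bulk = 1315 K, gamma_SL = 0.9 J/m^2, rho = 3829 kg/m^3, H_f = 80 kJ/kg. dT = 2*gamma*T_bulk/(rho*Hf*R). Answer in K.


Radius R = 29/2 = 14.5 nm = 1.45e-08 m
Convert H_f = 80 kJ/kg = 80000 J/kg
dT = 2 * gamma_SL * T_bulk / (rho * H_f * R)
dT = 2 * 0.9 * 1315 / (3829 * 80000 * 1.45e-08)
dT = 532.9 K

532.9


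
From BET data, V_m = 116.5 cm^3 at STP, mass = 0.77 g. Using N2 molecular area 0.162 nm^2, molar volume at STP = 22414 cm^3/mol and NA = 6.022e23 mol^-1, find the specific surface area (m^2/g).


Number of moles in monolayer = V_m / 22414 = 116.5 / 22414 = 0.00519764
Number of molecules = moles * NA = 0.00519764 * 6.022e23
SA = molecules * sigma / mass
SA = (116.5 / 22414) * 6.022e23 * 0.162e-18 / 0.77
SA = 658.5 m^2/g

658.5


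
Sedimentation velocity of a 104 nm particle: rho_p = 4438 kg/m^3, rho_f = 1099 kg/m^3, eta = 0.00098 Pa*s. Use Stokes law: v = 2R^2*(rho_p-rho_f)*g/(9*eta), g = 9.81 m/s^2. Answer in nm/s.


Radius R = 104/2 nm = 5.2e-08 m
Density difference = 4438 - 1099 = 3339 kg/m^3
v = 2 * R^2 * (rho_p - rho_f) * g / (9 * eta)
v = 2 * (5.2e-08)^2 * 3339 * 9.81 / (9 * 0.00098)
v = 2.00842e-08 m/s = 20.0842 nm/s

20.0842


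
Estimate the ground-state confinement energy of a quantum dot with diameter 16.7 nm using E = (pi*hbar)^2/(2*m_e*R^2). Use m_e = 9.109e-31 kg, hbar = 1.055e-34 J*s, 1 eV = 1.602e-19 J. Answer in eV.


Radius R = 16.7/2 = 8.35 nm = 8.35e-09 m
E = (pi * 1.055e-34)^2 / (2 * 9.109e-31 * (8.35e-09)^2)
E(J) = 8.64831e-22
E = E(J) / 1.602e-19 = 0.0054 eV

0.0054


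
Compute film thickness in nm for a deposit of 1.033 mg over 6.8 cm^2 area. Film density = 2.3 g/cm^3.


Convert: m = 1.033 mg = 1.0330e-06 kg, A = 6.8 cm^2 = 6.8000e-04 m^2, rho = 2.3 g/cm^3 = 2300 kg/m^3
t = m / (A * rho)
t = 1.0330e-06 / (6.8000e-04 * 2300)
t = 6.6049e-07 m = 660.5 nm

660.5


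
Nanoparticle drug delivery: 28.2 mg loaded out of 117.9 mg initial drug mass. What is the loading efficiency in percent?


Drug loading efficiency = (drug loaded / drug initial) * 100
DLE = 28.2 / 117.9 * 100
DLE = 0.2392 * 100
DLE = 23.92%

23.92


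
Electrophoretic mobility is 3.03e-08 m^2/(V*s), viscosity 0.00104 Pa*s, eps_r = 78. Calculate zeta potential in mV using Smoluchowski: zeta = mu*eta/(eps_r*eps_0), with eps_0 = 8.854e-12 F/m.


Smoluchowski equation: zeta = mu * eta / (eps_r * eps_0)
zeta = 3.03e-08 * 0.00104 / (78 * 8.854e-12)
zeta = 0.045629 V = 45.63 mV

45.63


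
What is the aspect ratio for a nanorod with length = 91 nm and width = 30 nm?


Aspect ratio AR = length / diameter
AR = 91 / 30
AR = 3.03

3.03


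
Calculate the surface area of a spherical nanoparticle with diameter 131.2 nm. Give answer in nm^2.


Radius r = 131.2/2 = 65.6 nm
Surface area SA = 4 * pi * r^2
SA = 4 * pi * (65.6)^2
SA = 54077.62 nm^2

54077.62


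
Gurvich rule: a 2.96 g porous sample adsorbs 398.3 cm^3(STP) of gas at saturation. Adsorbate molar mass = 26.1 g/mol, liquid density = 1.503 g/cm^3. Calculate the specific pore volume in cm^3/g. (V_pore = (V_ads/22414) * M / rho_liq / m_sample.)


Moles adsorbed n = V_ads / 22414 = 398.3 / 22414 = 1.777014e-02 mol
Liquid volume V_liq = n * M / rho_liq = 1.777014e-02 * 26.1 / 1.503 = 0.30858 cm^3
Specific pore volume V_pore = V_liq / m_sample = 0.30858 / 2.96
V_pore = 0.1043 cm^3/g

0.1043


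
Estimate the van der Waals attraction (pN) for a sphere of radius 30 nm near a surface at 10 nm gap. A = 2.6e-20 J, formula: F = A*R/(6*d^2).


Convert to SI: R = 30 nm = 3e-08 m, d = 10 nm = 1e-08 m
F = A * R / (6 * d^2)
F = 2.6e-20 * 3e-08 / (6 * (1e-08)^2)
F = 1.3e-12 N = 1.3 pN

1.3


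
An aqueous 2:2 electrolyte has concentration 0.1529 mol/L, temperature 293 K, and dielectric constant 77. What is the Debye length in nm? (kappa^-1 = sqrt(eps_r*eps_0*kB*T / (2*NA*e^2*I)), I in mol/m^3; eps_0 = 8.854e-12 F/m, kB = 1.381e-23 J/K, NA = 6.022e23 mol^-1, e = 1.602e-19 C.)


Ionic strength I = 0.1529 * 2^2 * 1000 = 611.6 mol/m^3
kappa^-1 = sqrt(77 * 8.854e-12 * 1.381e-23 * 293 / (2 * 6.022e23 * (1.602e-19)^2 * 611.6))
kappa^-1 = 0.382 nm

0.382


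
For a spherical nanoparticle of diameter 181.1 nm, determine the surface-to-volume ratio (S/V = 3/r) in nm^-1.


Radius r = 181.1/2 = 90.55 nm
S/V = 3 / r = 3 / 90.55
S/V = 0.0331 nm^-1

0.0331


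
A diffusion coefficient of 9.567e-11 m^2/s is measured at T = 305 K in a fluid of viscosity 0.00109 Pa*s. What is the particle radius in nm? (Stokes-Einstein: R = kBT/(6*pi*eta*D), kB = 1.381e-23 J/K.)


Stokes-Einstein: R = kB*T / (6*pi*eta*D)
R = 1.381e-23 * 305 / (6 * pi * 0.00109 * 9.567e-11)
R = 2.14284e-09 m = 2.14 nm

2.14


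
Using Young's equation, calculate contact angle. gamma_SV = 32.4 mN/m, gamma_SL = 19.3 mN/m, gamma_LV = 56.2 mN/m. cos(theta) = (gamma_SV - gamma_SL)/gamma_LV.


cos(theta) = (gamma_SV - gamma_SL) / gamma_LV
cos(theta) = (32.4 - 19.3) / 56.2
cos(theta) = 0.233096
theta = arccos(0.233096) = 76.52 degrees

76.52


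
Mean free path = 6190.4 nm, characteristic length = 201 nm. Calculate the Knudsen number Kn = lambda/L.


Knudsen number Kn = lambda / L
Kn = 6190.4 / 201
Kn = 30.798

30.798


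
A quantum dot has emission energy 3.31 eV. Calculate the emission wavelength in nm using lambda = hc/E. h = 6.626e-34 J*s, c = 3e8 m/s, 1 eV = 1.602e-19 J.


Convert energy: E = 3.31 eV = 3.31 * 1.602e-19 = 5.30262e-19 J
lambda = h*c / E = 6.626e-34 * 3e8 / 5.30262e-19
lambda = 3.74871e-07 m = 374.9 nm

374.9


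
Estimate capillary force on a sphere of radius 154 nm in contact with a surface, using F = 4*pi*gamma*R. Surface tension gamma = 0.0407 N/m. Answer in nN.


Convert radius: R = 154 nm = 1.54e-07 m
F = 4 * pi * gamma * R
F = 4 * pi * 0.0407 * 1.54e-07
F = 7.87635e-08 N = 78.7635 nN

78.7635


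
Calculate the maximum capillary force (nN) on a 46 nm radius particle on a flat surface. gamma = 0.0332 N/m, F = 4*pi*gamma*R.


Convert radius: R = 46 nm = 4.6e-08 m
F = 4 * pi * gamma * R
F = 4 * pi * 0.0332 * 4.6e-08
F = 1.91914e-08 N = 19.1914 nN

19.1914


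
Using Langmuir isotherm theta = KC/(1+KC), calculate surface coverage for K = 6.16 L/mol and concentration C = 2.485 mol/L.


Langmuir isotherm: theta = K*C / (1 + K*C)
K*C = 6.16 * 2.485 = 15.3076
theta = 15.3076 / (1 + 15.3076) = 15.3076 / 16.3076
theta = 0.9387

0.9387


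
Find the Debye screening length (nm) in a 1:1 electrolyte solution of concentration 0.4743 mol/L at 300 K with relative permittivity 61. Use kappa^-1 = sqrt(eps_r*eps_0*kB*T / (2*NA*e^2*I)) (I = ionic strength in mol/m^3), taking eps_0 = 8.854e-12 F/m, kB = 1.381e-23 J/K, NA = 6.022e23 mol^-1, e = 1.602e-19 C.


Ionic strength I = 0.4743 * 1^2 * 1000 = 474.3 mol/m^3
kappa^-1 = sqrt(61 * 8.854e-12 * 1.381e-23 * 300 / (2 * 6.022e23 * (1.602e-19)^2 * 474.3))
kappa^-1 = 0.391 nm

0.391


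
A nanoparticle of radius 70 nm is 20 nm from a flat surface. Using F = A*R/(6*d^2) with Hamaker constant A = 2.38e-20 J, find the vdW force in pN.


Convert to SI: R = 70 nm = 7e-08 m, d = 20 nm = 2e-08 m
F = A * R / (6 * d^2)
F = 2.38e-20 * 7e-08 / (6 * (2e-08)^2)
F = 6.94167e-13 N = 0.694 pN

0.694


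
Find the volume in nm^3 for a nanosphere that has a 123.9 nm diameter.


Radius r = 123.9/2 = 61.95 nm
Volume V = (4/3) * pi * r^3
V = (4/3) * pi * (61.95)^3
V = 995892.68 nm^3

995892.68


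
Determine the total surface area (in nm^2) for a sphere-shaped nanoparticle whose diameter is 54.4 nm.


Radius r = 54.4/2 = 27.2 nm
Surface area SA = 4 * pi * r^2
SA = 4 * pi * (27.2)^2
SA = 9297.1 nm^2

9297.1


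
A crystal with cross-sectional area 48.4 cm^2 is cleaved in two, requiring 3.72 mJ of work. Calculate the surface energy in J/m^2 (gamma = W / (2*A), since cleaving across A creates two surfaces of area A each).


Convert: A = 48.4 cm^2 = 0.00484 m^2, W = 3.72 mJ = 0.00372 J
Cleaving exposes two faces of area A, so total new surface = 2*A and gamma = W / (2*A)
gamma = 0.00372 / (2 * 0.00484)
gamma = 0.384 J/m^2

0.384


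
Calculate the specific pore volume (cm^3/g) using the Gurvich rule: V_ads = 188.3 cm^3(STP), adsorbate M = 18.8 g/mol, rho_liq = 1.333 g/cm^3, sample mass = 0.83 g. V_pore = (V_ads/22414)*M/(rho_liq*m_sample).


Moles adsorbed n = V_ads / 22414 = 188.3 / 22414 = 8.400999e-03 mol
Liquid volume V_liq = n * M / rho_liq = 8.400999e-03 * 18.8 / 1.333 = 0.11848 cm^3
Specific pore volume V_pore = V_liq / m_sample = 0.11848 / 0.83
V_pore = 0.1428 cm^3/g

0.1428


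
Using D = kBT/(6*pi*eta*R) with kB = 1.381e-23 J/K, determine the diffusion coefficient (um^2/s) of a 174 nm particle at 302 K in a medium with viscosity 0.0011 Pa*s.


Radius R = 174/2 = 87 nm = 8.7e-08 m
D = kB*T / (6*pi*eta*R)
D = 1.381e-23 * 302 / (6 * pi * 0.0011 * 8.7e-08)
D = 2.312e-12 m^2/s = 2.312 um^2/s

2.312


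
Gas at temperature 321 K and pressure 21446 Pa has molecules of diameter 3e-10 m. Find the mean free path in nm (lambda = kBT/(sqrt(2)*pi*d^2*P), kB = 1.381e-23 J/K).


Mean free path: lambda = kB*T / (sqrt(2) * pi * d^2 * P)
lambda = 1.381e-23 * 321 / (sqrt(2) * pi * (3e-10)^2 * 21446)
lambda = 5.16946e-07 m
lambda = 516.95 nm

516.95


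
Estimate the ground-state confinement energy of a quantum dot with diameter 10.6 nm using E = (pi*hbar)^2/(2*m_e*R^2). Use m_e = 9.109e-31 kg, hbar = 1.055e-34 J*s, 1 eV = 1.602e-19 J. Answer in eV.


Radius R = 10.6/2 = 5.3 nm = 5.3e-09 m
E = (pi * 1.055e-34)^2 / (2 * 9.109e-31 * (5.3e-09)^2)
E(J) = 2.14661e-21
E = E(J) / 1.602e-19 = 0.0134 eV

0.0134


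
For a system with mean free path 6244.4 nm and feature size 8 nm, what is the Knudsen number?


Knudsen number Kn = lambda / L
Kn = 6244.4 / 8
Kn = 780.55

780.55


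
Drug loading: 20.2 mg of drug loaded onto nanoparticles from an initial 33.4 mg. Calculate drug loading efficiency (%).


Drug loading efficiency = (drug loaded / drug initial) * 100
DLE = 20.2 / 33.4 * 100
DLE = 0.6048 * 100
DLE = 60.48%

60.48


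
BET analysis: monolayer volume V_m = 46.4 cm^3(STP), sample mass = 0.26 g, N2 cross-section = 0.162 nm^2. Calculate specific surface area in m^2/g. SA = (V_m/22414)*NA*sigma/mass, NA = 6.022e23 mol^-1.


Number of moles in monolayer = V_m / 22414 = 46.4 / 22414 = 0.00207013
Number of molecules = moles * NA = 0.00207013 * 6.022e23
SA = molecules * sigma / mass
SA = (46.4 / 22414) * 6.022e23 * 0.162e-18 / 0.26
SA = 776.7 m^2/g

776.7


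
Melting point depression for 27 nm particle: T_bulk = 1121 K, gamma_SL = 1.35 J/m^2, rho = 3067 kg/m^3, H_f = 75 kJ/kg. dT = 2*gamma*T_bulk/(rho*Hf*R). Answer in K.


Radius R = 27/2 = 13.5 nm = 1.35e-08 m
Convert H_f = 75 kJ/kg = 75000 J/kg
dT = 2 * gamma_SL * T_bulk / (rho * H_f * R)
dT = 2 * 1.35 * 1121 / (3067 * 75000 * 1.35e-08)
dT = 974.7 K

974.7


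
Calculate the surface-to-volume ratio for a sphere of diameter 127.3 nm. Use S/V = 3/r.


Radius r = 127.3/2 = 63.65 nm
S/V = 3 / r = 3 / 63.65
S/V = 0.0471 nm^-1

0.0471


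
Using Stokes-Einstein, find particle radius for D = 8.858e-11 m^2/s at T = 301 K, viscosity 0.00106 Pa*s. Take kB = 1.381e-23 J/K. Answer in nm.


Stokes-Einstein: R = kB*T / (6*pi*eta*D)
R = 1.381e-23 * 301 / (6 * pi * 0.00106 * 8.858e-11)
R = 2.34865e-09 m = 2.35 nm

2.35


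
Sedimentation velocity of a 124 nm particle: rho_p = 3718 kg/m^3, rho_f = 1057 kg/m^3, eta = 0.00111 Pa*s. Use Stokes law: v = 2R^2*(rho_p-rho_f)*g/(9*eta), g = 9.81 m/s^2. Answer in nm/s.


Radius R = 124/2 nm = 6.2e-08 m
Density difference = 3718 - 1057 = 2661 kg/m^3
v = 2 * R^2 * (rho_p - rho_f) * g / (9 * eta)
v = 2 * (6.2e-08)^2 * 2661 * 9.81 / (9 * 0.00111)
v = 2.00892e-08 m/s = 20.0892 nm/s

20.0892


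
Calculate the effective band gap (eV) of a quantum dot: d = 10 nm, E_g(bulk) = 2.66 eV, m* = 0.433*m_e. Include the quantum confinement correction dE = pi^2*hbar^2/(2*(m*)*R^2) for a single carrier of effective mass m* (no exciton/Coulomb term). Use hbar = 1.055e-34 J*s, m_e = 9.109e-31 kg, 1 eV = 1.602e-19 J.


Radius R = 10/2 nm = 5e-09 m
Confinement energy dE = pi^2 * hbar^2 / (2 * m_eff * m_e * R^2)
dE = pi^2 * (1.055e-34)^2 / (2 * 0.433 * 9.109e-31 * (5e-09)^2) J, divided by 1.602e-19 J/eV
dE = 0.0348 eV
Total band gap = E_g(bulk) + dE = 2.66 + 0.0348 = 2.6948 eV

2.6948


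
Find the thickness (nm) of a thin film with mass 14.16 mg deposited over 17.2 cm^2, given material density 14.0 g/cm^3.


Convert: m = 14.16 mg = 1.4160e-05 kg, A = 17.2 cm^2 = 1.7200e-03 m^2, rho = 14.0 g/cm^3 = 14000 kg/m^3
t = m / (A * rho)
t = 1.4160e-05 / (1.7200e-03 * 14000)
t = 5.8804e-07 m = 588.0 nm

588.0


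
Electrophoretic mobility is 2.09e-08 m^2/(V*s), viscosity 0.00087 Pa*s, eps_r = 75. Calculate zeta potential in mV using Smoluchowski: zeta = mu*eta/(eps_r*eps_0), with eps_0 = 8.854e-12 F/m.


Smoluchowski equation: zeta = mu * eta / (eps_r * eps_0)
zeta = 2.09e-08 * 0.00087 / (75 * 8.854e-12)
zeta = 0.027382 V = 27.38 mV

27.38


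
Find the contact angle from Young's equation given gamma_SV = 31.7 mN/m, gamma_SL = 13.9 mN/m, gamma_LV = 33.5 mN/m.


cos(theta) = (gamma_SV - gamma_SL) / gamma_LV
cos(theta) = (31.7 - 13.9) / 33.5
cos(theta) = 0.531343
theta = arccos(0.531343) = 57.9 degrees

57.9


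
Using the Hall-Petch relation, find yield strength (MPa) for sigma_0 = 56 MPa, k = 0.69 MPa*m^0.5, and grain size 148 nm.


d = 148 nm = 1.48e-07 m
sqrt(d) = 0.0003847077
Hall-Petch contribution = k / sqrt(d) = 0.69 / 0.0003847077 = 1793.6 MPa
sigma = sigma_0 + k/sqrt(d) = 56 + 1793.6 = 1849.6 MPa

1849.6


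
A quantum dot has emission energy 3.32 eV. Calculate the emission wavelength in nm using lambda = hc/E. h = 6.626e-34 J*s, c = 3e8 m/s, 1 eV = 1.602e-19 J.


Convert energy: E = 3.32 eV = 3.32 * 1.602e-19 = 5.31864e-19 J
lambda = h*c / E = 6.626e-34 * 3e8 / 5.31864e-19
lambda = 3.73742e-07 m = 373.7 nm

373.7


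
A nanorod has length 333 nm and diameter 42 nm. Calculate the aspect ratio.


Aspect ratio AR = length / diameter
AR = 333 / 42
AR = 7.93

7.93


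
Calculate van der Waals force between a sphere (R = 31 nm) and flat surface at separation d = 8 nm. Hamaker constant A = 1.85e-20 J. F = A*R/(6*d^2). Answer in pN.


Convert to SI: R = 31 nm = 3.1e-08 m, d = 8 nm = 8e-09 m
F = A * R / (6 * d^2)
F = 1.85e-20 * 3.1e-08 / (6 * (8e-09)^2)
F = 1.49349e-12 N = 1.493 pN

1.493


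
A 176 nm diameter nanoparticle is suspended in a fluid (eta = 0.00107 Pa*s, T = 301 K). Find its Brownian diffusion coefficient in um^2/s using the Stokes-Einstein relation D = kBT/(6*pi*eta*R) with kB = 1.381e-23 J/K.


Radius R = 176/2 = 88 nm = 8.8e-08 m
D = kB*T / (6*pi*eta*R)
D = 1.381e-23 * 301 / (6 * pi * 0.00107 * 8.8e-08)
D = 2.34203e-12 m^2/s = 2.342 um^2/s

2.342


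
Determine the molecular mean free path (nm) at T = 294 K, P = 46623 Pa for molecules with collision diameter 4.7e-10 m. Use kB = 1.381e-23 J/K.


Mean free path: lambda = kB*T / (sqrt(2) * pi * d^2 * P)
lambda = 1.381e-23 * 294 / (sqrt(2) * pi * (4.7e-10)^2 * 46623)
lambda = 8.8732e-08 m
lambda = 88.73 nm

88.73


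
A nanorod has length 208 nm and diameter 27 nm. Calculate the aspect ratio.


Aspect ratio AR = length / diameter
AR = 208 / 27
AR = 7.7

7.7


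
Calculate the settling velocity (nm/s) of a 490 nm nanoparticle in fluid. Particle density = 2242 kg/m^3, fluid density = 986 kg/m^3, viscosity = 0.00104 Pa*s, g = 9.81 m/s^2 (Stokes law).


Radius R = 490/2 nm = 2.45e-07 m
Density difference = 2242 - 986 = 1256 kg/m^3
v = 2 * R^2 * (rho_p - rho_f) * g / (9 * eta)
v = 2 * (2.45e-07)^2 * 1256 * 9.81 / (9 * 0.00104)
v = 1.58032e-07 m/s = 158.032 nm/s

158.032


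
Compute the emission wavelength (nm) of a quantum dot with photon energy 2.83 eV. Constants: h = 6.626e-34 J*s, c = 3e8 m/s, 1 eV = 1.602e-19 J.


Convert energy: E = 2.83 eV = 2.83 * 1.602e-19 = 4.53366e-19 J
lambda = h*c / E = 6.626e-34 * 3e8 / 4.53366e-19
lambda = 4.38454e-07 m = 438.5 nm

438.5


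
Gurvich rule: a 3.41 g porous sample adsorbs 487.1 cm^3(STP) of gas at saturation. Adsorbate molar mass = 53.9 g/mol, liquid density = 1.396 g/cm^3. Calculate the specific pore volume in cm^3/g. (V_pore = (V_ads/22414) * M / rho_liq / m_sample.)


Moles adsorbed n = V_ads / 22414 = 487.1 / 22414 = 2.173195e-02 mol
Liquid volume V_liq = n * M / rho_liq = 2.173195e-02 * 53.9 / 1.396 = 0.83908 cm^3
Specific pore volume V_pore = V_liq / m_sample = 0.83908 / 3.41
V_pore = 0.2461 cm^3/g

0.2461


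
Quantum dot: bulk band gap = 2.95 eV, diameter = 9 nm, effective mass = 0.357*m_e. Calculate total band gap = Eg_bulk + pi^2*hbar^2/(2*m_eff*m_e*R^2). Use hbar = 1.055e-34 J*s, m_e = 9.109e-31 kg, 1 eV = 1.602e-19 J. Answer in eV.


Radius R = 9/2 nm = 4.5e-09 m
Confinement energy dE = pi^2 * hbar^2 / (2 * m_eff * m_e * R^2)
dE = pi^2 * (1.055e-34)^2 / (2 * 0.357 * 9.109e-31 * (4.5e-09)^2) J, divided by 1.602e-19 J/eV
dE = 0.0521 eV
Total band gap = E_g(bulk) + dE = 2.95 + 0.0521 = 3.0021 eV

3.0021


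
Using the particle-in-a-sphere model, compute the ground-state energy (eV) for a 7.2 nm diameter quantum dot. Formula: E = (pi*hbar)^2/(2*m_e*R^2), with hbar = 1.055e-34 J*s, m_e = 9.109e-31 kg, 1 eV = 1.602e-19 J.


Radius R = 7.2/2 = 3.6 nm = 3.6e-09 m
E = (pi * 1.055e-34)^2 / (2 * 9.109e-31 * (3.6e-09)^2)
E(J) = 4.65263e-21
E = E(J) / 1.602e-19 = 0.029 eV

0.029


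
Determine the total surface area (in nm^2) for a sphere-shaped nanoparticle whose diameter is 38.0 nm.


Radius r = 38.0/2 = 19 nm
Surface area SA = 4 * pi * r^2
SA = 4 * pi * (19)^2
SA = 4536.46 nm^2

4536.46


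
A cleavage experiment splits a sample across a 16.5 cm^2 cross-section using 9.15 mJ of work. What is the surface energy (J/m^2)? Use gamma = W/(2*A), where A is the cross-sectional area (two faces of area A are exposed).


Convert: A = 16.5 cm^2 = 0.00165 m^2, W = 9.15 mJ = 0.00915 J
Cleaving exposes two faces of area A, so total new surface = 2*A and gamma = W / (2*A)
gamma = 0.00915 / (2 * 0.00165)
gamma = 2.773 J/m^2

2.773


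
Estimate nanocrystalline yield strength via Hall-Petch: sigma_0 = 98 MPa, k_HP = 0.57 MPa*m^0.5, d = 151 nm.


d = 151 nm = 1.51e-07 m
sqrt(d) = 0.0003885872
Hall-Petch contribution = k / sqrt(d) = 0.57 / 0.0003885872 = 1466.9 MPa
sigma = sigma_0 + k/sqrt(d) = 98 + 1466.9 = 1564.9 MPa

1564.9


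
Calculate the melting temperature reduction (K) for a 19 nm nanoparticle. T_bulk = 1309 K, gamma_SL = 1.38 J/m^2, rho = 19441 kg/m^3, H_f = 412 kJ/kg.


Radius R = 19/2 = 9.5 nm = 9.5e-09 m
Convert H_f = 412 kJ/kg = 412000 J/kg
dT = 2 * gamma_SL * T_bulk / (rho * H_f * R)
dT = 2 * 1.38 * 1309 / (19441 * 412000 * 9.5e-09)
dT = 47.5 K

47.5


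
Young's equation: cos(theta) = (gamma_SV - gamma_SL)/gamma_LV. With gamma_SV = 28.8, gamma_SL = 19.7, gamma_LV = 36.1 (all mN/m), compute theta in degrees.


cos(theta) = (gamma_SV - gamma_SL) / gamma_LV
cos(theta) = (28.8 - 19.7) / 36.1
cos(theta) = 0.252078
theta = arccos(0.252078) = 75.4 degrees

75.4


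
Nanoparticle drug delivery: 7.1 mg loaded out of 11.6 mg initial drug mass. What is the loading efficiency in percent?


Drug loading efficiency = (drug loaded / drug initial) * 100
DLE = 7.1 / 11.6 * 100
DLE = 0.6121 * 100
DLE = 61.21%

61.21


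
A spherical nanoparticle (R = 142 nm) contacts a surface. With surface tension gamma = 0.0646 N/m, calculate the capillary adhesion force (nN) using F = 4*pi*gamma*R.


Convert radius: R = 142 nm = 1.42e-07 m
F = 4 * pi * gamma * R
F = 4 * pi * 0.0646 * 1.42e-07
F = 1.15274e-07 N = 115.2738 nN

115.2738


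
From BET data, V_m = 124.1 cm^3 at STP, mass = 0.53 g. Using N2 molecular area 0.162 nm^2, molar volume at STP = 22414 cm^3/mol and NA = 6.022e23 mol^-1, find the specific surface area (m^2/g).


Number of moles in monolayer = V_m / 22414 = 124.1 / 22414 = 0.00553672
Number of molecules = moles * NA = 0.00553672 * 6.022e23
SA = molecules * sigma / mass
SA = (124.1 / 22414) * 6.022e23 * 0.162e-18 / 0.53
SA = 1019.1 m^2/g

1019.1


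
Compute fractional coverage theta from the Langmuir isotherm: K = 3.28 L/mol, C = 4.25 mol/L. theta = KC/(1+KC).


Langmuir isotherm: theta = K*C / (1 + K*C)
K*C = 3.28 * 4.25 = 13.94
theta = 13.94 / (1 + 13.94) = 13.94 / 14.94
theta = 0.9331

0.9331


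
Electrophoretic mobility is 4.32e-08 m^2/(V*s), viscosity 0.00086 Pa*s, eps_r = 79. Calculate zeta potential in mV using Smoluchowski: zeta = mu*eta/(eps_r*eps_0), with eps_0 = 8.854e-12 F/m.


Smoluchowski equation: zeta = mu * eta / (eps_r * eps_0)
zeta = 4.32e-08 * 0.00086 / (79 * 8.854e-12)
zeta = 0.053115 V = 53.11 mV

53.11


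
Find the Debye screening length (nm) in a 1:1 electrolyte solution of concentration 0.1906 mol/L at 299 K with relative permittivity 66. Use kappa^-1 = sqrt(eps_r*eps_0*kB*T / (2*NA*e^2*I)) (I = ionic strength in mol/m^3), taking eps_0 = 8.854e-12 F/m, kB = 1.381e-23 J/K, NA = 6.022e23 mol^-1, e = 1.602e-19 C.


Ionic strength I = 0.1906 * 1^2 * 1000 = 190.6 mol/m^3
kappa^-1 = sqrt(66 * 8.854e-12 * 1.381e-23 * 299 / (2 * 6.022e23 * (1.602e-19)^2 * 190.6))
kappa^-1 = 0.64 nm

0.64


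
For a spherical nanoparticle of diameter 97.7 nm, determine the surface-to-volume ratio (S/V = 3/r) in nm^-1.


Radius r = 97.7/2 = 48.85 nm
S/V = 3 / r = 3 / 48.85
S/V = 0.0614 nm^-1

0.0614


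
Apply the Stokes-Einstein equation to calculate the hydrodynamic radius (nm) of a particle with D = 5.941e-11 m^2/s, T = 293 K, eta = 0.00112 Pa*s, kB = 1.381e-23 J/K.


Stokes-Einstein: R = kB*T / (6*pi*eta*D)
R = 1.381e-23 * 293 / (6 * pi * 0.00112 * 5.941e-11)
R = 3.22614e-09 m = 3.23 nm

3.23


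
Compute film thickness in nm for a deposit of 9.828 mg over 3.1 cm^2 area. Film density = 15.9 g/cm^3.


Convert: m = 9.828 mg = 9.8280e-06 kg, A = 3.1 cm^2 = 3.1000e-04 m^2, rho = 15.9 g/cm^3 = 15900 kg/m^3
t = m / (A * rho)
t = 9.8280e-06 / (3.1000e-04 * 15900)
t = 1.9939e-06 m = 1993.9 nm

1993.9


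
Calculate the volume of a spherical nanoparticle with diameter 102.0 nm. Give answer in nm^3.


Radius r = 102.0/2 = 51 nm
Volume V = (4/3) * pi * r^3
V = (4/3) * pi * (51)^3
V = 555647.21 nm^3

555647.21


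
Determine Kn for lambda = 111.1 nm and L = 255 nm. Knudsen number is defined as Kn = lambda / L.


Knudsen number Kn = lambda / L
Kn = 111.1 / 255
Kn = 0.4357

0.4357


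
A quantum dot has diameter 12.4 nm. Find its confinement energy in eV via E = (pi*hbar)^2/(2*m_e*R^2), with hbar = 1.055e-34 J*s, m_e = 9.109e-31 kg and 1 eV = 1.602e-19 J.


Radius R = 12.4/2 = 6.2 nm = 6.2e-09 m
E = (pi * 1.055e-34)^2 / (2 * 9.109e-31 * (6.2e-09)^2)
E(J) = 1.56863e-21
E = E(J) / 1.602e-19 = 0.0098 eV

0.0098


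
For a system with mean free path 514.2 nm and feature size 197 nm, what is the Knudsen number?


Knudsen number Kn = lambda / L
Kn = 514.2 / 197
Kn = 2.6102

2.6102


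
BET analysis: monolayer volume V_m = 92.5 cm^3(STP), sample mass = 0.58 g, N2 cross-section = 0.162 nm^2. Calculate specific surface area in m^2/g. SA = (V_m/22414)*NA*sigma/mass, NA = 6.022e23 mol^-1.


Number of moles in monolayer = V_m / 22414 = 92.5 / 22414 = 0.00412688
Number of molecules = moles * NA = 0.00412688 * 6.022e23
SA = molecules * sigma / mass
SA = (92.5 / 22414) * 6.022e23 * 0.162e-18 / 0.58
SA = 694.1 m^2/g

694.1


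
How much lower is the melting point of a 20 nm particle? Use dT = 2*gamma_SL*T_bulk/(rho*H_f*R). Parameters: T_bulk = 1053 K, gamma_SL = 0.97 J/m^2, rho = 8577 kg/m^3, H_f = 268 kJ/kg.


Radius R = 20/2 = 10 nm = 1e-08 m
Convert H_f = 268 kJ/kg = 268000 J/kg
dT = 2 * gamma_SL * T_bulk / (rho * H_f * R)
dT = 2 * 0.97 * 1053 / (8577 * 268000 * 1e-08)
dT = 88.9 K

88.9


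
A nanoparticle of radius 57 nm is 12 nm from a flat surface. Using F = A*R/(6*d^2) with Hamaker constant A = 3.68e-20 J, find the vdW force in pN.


Convert to SI: R = 57 nm = 5.7e-08 m, d = 12 nm = 1.2e-08 m
F = A * R / (6 * d^2)
F = 3.68e-20 * 5.7e-08 / (6 * (1.2e-08)^2)
F = 2.42778e-12 N = 2.428 pN

2.428


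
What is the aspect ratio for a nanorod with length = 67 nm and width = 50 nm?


Aspect ratio AR = length / diameter
AR = 67 / 50
AR = 1.34

1.34


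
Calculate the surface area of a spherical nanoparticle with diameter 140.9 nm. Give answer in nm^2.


Radius r = 140.9/2 = 70.45 nm
Surface area SA = 4 * pi * r^2
SA = 4 * pi * (70.45)^2
SA = 62369.44 nm^2

62369.44


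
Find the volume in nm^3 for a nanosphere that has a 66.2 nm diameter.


Radius r = 66.2/2 = 33.1 nm
Volume V = (4/3) * pi * r^3
V = (4/3) * pi * (33.1)^3
V = 151905.18 nm^3

151905.18


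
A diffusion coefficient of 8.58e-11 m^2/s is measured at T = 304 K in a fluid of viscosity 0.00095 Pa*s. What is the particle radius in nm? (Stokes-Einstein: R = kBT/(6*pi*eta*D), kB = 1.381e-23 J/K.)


Stokes-Einstein: R = kB*T / (6*pi*eta*D)
R = 1.381e-23 * 304 / (6 * pi * 0.00095 * 8.58e-11)
R = 2.73247e-09 m = 2.73 nm

2.73


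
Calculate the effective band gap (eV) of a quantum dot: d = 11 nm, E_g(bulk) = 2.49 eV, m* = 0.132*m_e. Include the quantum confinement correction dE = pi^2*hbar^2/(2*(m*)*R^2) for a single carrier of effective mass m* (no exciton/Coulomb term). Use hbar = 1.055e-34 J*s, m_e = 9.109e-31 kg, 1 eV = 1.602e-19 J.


Radius R = 11/2 nm = 5.5e-09 m
Confinement energy dE = pi^2 * hbar^2 / (2 * m_eff * m_e * R^2)
dE = pi^2 * (1.055e-34)^2 / (2 * 0.132 * 9.109e-31 * (5.5e-09)^2) J, divided by 1.602e-19 J/eV
dE = 0.0943 eV
Total band gap = E_g(bulk) + dE = 2.49 + 0.0943 = 2.5843 eV

2.5843


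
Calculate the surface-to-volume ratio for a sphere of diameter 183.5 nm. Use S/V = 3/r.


Radius r = 183.5/2 = 91.75 nm
S/V = 3 / r = 3 / 91.75
S/V = 0.0327 nm^-1

0.0327


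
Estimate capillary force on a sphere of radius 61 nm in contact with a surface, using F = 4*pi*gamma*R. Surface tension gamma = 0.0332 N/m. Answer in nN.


Convert radius: R = 61 nm = 6.1e-08 m
F = 4 * pi * gamma * R
F = 4 * pi * 0.0332 * 6.1e-08
F = 2.54494e-08 N = 25.4494 nN

25.4494


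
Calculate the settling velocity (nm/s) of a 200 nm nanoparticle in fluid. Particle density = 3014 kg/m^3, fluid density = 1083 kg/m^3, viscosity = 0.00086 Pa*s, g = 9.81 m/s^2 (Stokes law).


Radius R = 200/2 nm = 1e-07 m
Density difference = 3014 - 1083 = 1931 kg/m^3
v = 2 * R^2 * (rho_p - rho_f) * g / (9 * eta)
v = 2 * (1e-07)^2 * 1931 * 9.81 / (9 * 0.00086)
v = 4.89486e-08 m/s = 48.9486 nm/s

48.9486


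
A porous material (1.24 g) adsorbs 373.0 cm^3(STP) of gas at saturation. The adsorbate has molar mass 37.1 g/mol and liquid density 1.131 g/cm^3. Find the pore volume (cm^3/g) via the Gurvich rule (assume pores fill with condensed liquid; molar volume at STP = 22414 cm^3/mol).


Moles adsorbed n = V_ads / 22414 = 373.0 / 22414 = 1.664138e-02 mol
Liquid volume V_liq = n * M / rho_liq = 1.664138e-02 * 37.1 / 1.131 = 0.54588 cm^3
Specific pore volume V_pore = V_liq / m_sample = 0.54588 / 1.24
V_pore = 0.4402 cm^3/g

0.4402


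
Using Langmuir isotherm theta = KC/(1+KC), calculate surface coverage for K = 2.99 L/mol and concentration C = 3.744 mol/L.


Langmuir isotherm: theta = K*C / (1 + K*C)
K*C = 2.99 * 3.744 = 11.19456
theta = 11.19456 / (1 + 11.19456) = 11.19456 / 12.19456
theta = 0.918

0.918


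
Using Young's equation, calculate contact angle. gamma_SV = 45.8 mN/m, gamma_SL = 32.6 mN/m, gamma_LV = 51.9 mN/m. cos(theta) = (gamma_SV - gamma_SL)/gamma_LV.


cos(theta) = (gamma_SV - gamma_SL) / gamma_LV
cos(theta) = (45.8 - 32.6) / 51.9
cos(theta) = 0.254335
theta = arccos(0.254335) = 75.27 degrees

75.27


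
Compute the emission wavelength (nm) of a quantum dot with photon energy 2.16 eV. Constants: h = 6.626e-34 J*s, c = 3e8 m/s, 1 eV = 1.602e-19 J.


Convert energy: E = 2.16 eV = 2.16 * 1.602e-19 = 3.46032e-19 J
lambda = h*c / E = 6.626e-34 * 3e8 / 3.46032e-19
lambda = 5.74456e-07 m = 574.5 nm

574.5


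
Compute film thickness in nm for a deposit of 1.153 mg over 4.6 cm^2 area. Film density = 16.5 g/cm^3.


Convert: m = 1.153 mg = 1.1530e-06 kg, A = 4.6 cm^2 = 4.6000e-04 m^2, rho = 16.5 g/cm^3 = 16500 kg/m^3
t = m / (A * rho)
t = 1.1530e-06 / (4.6000e-04 * 16500)
t = 1.5191e-07 m = 151.9 nm

151.9


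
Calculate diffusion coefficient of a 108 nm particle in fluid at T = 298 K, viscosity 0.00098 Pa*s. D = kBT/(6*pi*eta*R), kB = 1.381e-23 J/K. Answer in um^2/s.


Radius R = 108/2 = 54 nm = 5.4e-08 m
D = kB*T / (6*pi*eta*R)
D = 1.381e-23 * 298 / (6 * pi * 0.00098 * 5.4e-08)
D = 4.12562e-12 m^2/s = 4.126 um^2/s

4.126


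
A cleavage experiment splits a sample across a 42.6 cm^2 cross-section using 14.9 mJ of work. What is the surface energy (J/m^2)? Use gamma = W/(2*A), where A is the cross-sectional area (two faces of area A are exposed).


Convert: A = 42.6 cm^2 = 0.00426 m^2, W = 14.9 mJ = 0.0149 J
Cleaving exposes two faces of area A, so total new surface = 2*A and gamma = W / (2*A)
gamma = 0.0149 / (2 * 0.00426)
gamma = 1.749 J/m^2

1.749


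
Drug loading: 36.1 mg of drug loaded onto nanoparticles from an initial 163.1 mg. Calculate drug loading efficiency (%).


Drug loading efficiency = (drug loaded / drug initial) * 100
DLE = 36.1 / 163.1 * 100
DLE = 0.2213 * 100
DLE = 22.13%

22.13


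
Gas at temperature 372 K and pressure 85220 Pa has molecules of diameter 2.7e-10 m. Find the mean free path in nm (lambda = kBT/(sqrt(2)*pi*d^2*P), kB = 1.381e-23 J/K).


Mean free path: lambda = kB*T / (sqrt(2) * pi * d^2 * P)
lambda = 1.381e-23 * 372 / (sqrt(2) * pi * (2.7e-10)^2 * 85220)
lambda = 1.86124e-07 m
lambda = 186.12 nm

186.12


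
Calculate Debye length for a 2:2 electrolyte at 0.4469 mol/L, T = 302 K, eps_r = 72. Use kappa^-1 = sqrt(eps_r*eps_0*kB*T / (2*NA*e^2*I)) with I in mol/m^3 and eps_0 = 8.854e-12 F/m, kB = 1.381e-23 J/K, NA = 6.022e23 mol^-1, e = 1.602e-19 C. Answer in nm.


Ionic strength I = 0.4469 * 2^2 * 1000 = 1787.6 mol/m^3
kappa^-1 = sqrt(72 * 8.854e-12 * 1.381e-23 * 302 / (2 * 6.022e23 * (1.602e-19)^2 * 1787.6))
kappa^-1 = 0.219 nm

0.219


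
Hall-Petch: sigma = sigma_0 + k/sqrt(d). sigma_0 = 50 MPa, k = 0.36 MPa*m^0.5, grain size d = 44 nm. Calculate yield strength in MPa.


d = 44 nm = 4.4e-08 m
sqrt(d) = 0.0002097618
Hall-Petch contribution = k / sqrt(d) = 0.36 / 0.0002097618 = 1716.2 MPa
sigma = sigma_0 + k/sqrt(d) = 50 + 1716.2 = 1766.2 MPa

1766.2
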